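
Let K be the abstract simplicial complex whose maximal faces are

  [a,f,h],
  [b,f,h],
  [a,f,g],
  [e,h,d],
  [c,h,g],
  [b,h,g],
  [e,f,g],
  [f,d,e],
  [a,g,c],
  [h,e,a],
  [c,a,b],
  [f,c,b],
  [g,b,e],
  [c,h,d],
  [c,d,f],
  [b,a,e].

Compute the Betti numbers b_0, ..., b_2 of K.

K has 8 vertices, 24 edges, 16 triangles.
rank ∂_0 = 0, rank ∂_1 = 7 ⇒ b_0 = 8 − 0 − 7 = 1; all invariant factors of ∂_1 are 1 so no torsion. So H_0 = Z.
rank ∂_1 = 7, rank ∂_2 = 15 ⇒ b_1 = 24 − 7 − 15 = 2; all invariant factors of ∂_2 are 1 so no torsion. So H_1 = Z^2.
rank ∂_2 = 15, rank ∂_3 = 0 ⇒ b_2 = 16 − 15 − 0 = 1. So H_2 = Z.

b_0 = 1, b_1 = 2, b_2 = 1.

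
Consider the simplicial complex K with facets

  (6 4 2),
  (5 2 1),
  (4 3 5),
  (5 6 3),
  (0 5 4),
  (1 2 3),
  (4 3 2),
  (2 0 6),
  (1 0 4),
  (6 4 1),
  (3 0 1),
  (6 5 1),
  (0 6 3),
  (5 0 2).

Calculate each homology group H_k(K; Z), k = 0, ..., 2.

Take the total order 0 < 1 < 2 < 3 < 4 < 5 < 6 on the vertex set. Then K (dimension 2) consists of the simplices:

  0-simplices (7): [0], [1], [2], [3], [4], [5], [6]
  1-simplices (21): [0,1], [0,2], [0,3], [0,4], [0,5], [0,6], [1,2], [1,3], [1,4], [1,5], [1,6], [2,3], [2,4], [2,5], [2,6], [3,4], [3,5], [3,6], [4,5], [4,6], [5,6]
  2-simplices (14): [0,1,3], [0,1,4], [0,2,5], [0,2,6], [0,3,6], [0,4,5], [1,2,3], [1,2,5], [1,4,6], [1,5,6], [2,3,4], [2,4,6], [3,4,5], [3,5,6]

so the chain groups are C_0 ≅ Z^7, C_1 ≅ Z^21, C_2 ≅ Z^14.

∂_1: C_1 → C_0 sends each edge [p,q] (with p < q) to q − p. For instance
  ∂[0,4] = [4] − [0].
The 7×21 boundary matrix has rank 6 and Smith normal form diag(1,1,1,1,1,1).

∂_2: C_2 → C_1 sends each 2-simplex [p,q,r] to [q,r] − [p,r] + [p,q]. For instance
  ∂[1,4,6] = [4,6] − [1,6] + [1,4],
  ∂[0,2,5] = [2,5] − [0,5] + [0,2].
The resulting 21×14 matrix has rank 13, and its Smith normal form has invariant factors (1,1,1,1,1,1,1,1,1,1,1,1,1).

Computing H_k = (kernel of ∂_k) / (image of ∂_{k+1}):

  H_0: rank C_0 − rank ∂_1 = 7 − 6 = 1, and the invariant factors of ∂_1 are all 1, so H_0 ≅ Z.
  H_1: rank ker ∂_1 − rank ∂_2 = (21 − 6) − 13 = 2, and the invariant factors of ∂_2 are all 1, so H_1 ≅ Z^2.
  H_2: rank ker ∂_2 − rank ∂_3 = (14 − 13) − 0 = 1, and there is no ∂_3, so H_2 ≅ Z.

As a check, the Euler characteristic is 7 − 21 + 14 = 0, which agrees with 1 − 2 + 1 = 0.

H_0 = Z,  H_1 = Z^2,  H_2 = Z.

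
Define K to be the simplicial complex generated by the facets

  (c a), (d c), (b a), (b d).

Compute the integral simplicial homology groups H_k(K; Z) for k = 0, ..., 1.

H_0 = Z,  H_1 = Z.

Take the total order a < b < c < d on the vertex set. Then K (dimension 1) consists of the simplices:

  0-simplices (4): a, b, c, d
  1-simplices (4): ab, ac, bd, cd

Hence C_0 ≅ Z^4, C_1 ≅ Z^4.

Boundary ∂_1: C_1 → C_0 sends each edge [p,q] (with p < q) to q − p.
The resulting 4×4 matrix has rank 3, and its Smith normal form has invariant factors (1,1,1).

Now H_k = ker ∂_k / im ∂_{k+1}, so:

  H_0: rank C_0 − rank ∂_1 = 4 − 3 = 1, and the invariant factors of ∂_1 are all 1, so H_0 ≅ Z.
  H_1: rank ker ∂_1 − rank ∂_2 = (4 − 3) − 0 = 1, and there is no ∂_2, so H_1 ≅ Z.

As a check, the Euler characteristic is 4 − 4 = 0, which agrees with 1 − 1 = 0.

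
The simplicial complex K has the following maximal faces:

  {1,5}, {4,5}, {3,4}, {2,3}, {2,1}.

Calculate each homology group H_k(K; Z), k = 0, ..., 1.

H_0 = Z,  H_1 = Z.

Take the total order 1 < 2 < 3 < 4 < 5 on the vertex set. Then K (dimension 1) consists of the simplices:

  0-simplices (5): [1], [2], [3], [4], [5]
  1-simplices (5): [1,2], [1,5], [2,3], [3,4], [4,5]

so the chain groups are C_0 ≅ Z^5, C_1 ≅ Z^5.

∂_1: C_1 → C_0 maps an edge to its endpoints' difference, ∂[p,q] = q − p.
The 5×5 boundary matrix has rank 4 and Smith normal form diag(1,1,1,1).

Computing H_k = (kernel of ∂_k) / (image of ∂_{k+1}):

  H_0: rank C_0 − rank ∂_1 = 5 − 4 = 1, and the invariant factors of ∂_1 are all 1, so H_0 = Z.
  H_1: rank ker ∂_1 − rank ∂_2 = (5 − 4) − 0 = 1, and there is no ∂_2, so H_1 = Z.

(K is a triangulation of the circle S^1.)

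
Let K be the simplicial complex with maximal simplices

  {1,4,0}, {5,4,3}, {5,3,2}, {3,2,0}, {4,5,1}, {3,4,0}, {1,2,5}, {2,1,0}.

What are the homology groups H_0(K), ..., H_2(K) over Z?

Take the total order 0 < 1 < 2 < 3 < 4 < 5 on the vertex set. Then K (dimension 2) consists of the simplices:

  0-simplices (6): [0], [1], [2], [3], [4], [5]
  1-simplices (12): [0,1], [0,2], [0,3], [0,4], [1,2], [1,4], [1,5], [2,3], [2,5], [3,4], [3,5], [4,5]
  2-simplices (8): [0,1,2], [0,1,4], [0,2,3], [0,3,4], [1,2,5], [1,4,5], [2,3,5], [3,4,5]

giving chain groups C_0 ≅ Z^6, C_1 ≅ Z^12, C_2 ≅ Z^8.

The boundary map ∂_1: C_1 → C_0 is given by ∂[p,q] = [q] − [p]. For instance
  ∂[4,5] = [5] − [4].
As a 6×12 matrix over Z this has rank 5, with invariant factors (1,1,1,1,1).

Boundary ∂_2: C_2 → C_1 sends each 2-simplex [p,q,r] to [q,r] − [p,r] + [p,q]. For instance
  ∂[0,1,4] = [1,4] − [0,4] + [0,1],
  ∂[1,4,5] = [4,5] − [1,5] + [1,4].
The 12×8 boundary matrix has rank 7 and Smith normal form diag(1,1,1,1,1,1,1).

From H_k ≅ ker(∂_k) / im(∂_{k+1}) we obtain:

  H_0: rank C_0 − rank ∂_1 = 6 − 5 = 1, and the invariant factors of ∂_1 are all 1, so H_0 ≅ Z.
  H_1: rank ker ∂_1 − rank ∂_2 = (12 − 5) − 7 = 0, and the invariant factors of ∂_2 are all 1, so H_1 ≅ 0.
  H_2: rank ker ∂_2 − rank ∂_3 = (8 − 7) − 0 = 1, and there is no ∂_3, so H_2 ≅ Z.

(K is a triangulation of the 2-sphere S^2.)

H_0 = Z,  H_1 = 0,  H_2 = Z.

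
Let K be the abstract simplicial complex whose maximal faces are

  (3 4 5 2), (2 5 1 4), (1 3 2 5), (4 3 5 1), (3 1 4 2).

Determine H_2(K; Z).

K has 5 vertices, 10 edges, 10 triangles, 5 3-simplices.
rank ∂_2 = 6, rank ∂_3 = 4 ⇒ b_2 = 10 − 6 − 4 = 0; all invariant factors of ∂_3 are 1 so no torsion. So H_2 = 0.

H_2 = 0.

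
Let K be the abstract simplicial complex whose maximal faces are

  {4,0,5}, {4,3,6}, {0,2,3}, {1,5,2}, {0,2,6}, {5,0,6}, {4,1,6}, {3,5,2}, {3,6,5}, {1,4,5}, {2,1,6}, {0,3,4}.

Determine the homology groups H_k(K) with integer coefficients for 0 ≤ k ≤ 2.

We work with the vertex ordering 0 < 1 < 2 < 3 < 4 < 5 < 6. The simplices of K, each written with vertices in increasing order, are:

  0-simplices (7): [0], [1], [2], [3], [4], [5], [6]
  1-simplices (18): [0,2], [0,3], [0,4], [0,5], [0,6], [1,2], [1,4], [1,5], [1,6], [2,3], [2,5], [2,6], [3,4], [3,5], [3,6], [4,5], [4,6], [5,6]
  2-simplices (12): [0,2,3], [0,2,6], [0,3,4], [0,4,5], [0,5,6], [1,2,5], [1,2,6], [1,4,5], [1,4,6], [2,3,5], [3,4,6], [3,5,6]

giving chain groups C_0 ≅ Z^7, C_1 ≅ Z^18, C_2 ≅ Z^12.

The boundary map ∂_1: C_1 → C_0 is given by ∂[p,q] = [q] − [p].
The resulting 7×18 matrix has rank 6, and its Smith normal form has invariant factors (1,1,1,1,1,1).

Boundary ∂_2: C_2 → C_1 maps a triangle to the signed sum of its edges. For instance
  ∂[0,2,6] = [2,6] − [0,6] + [0,2],
  ∂[1,2,6] = [2,6] − [1,6] + [1,2].
The resulting 18×12 matrix has rank 12, and its Smith normal form has invariant factors (1,1,1,1,1,1,1,1,1,1,1,2).

Reading off H_k = ker ∂_k / im ∂_{k+1}:

  H_0: rank C_0 − rank ∂_1 = 7 − 6 = 1, and the invariant factors of ∂_1 are all 1, so H_0 ≅ Z.
  H_1: rank ker ∂_1 − rank ∂_2 = (18 − 6) − 12 = 0, and ∂_2 has invariant factor 2 > 1, so H_1 ≅ Z/2.
  H_2: rank ker ∂_2 − rank ∂_3 = (12 − 12) − 0 = 0, and there is no ∂_3, so H_2 ≅ 0.

(K is a triangulation of the real projective plane RP^2.)

H_0 ≅ Z,  H_1 ≅ Z/2,  H_2 = 0.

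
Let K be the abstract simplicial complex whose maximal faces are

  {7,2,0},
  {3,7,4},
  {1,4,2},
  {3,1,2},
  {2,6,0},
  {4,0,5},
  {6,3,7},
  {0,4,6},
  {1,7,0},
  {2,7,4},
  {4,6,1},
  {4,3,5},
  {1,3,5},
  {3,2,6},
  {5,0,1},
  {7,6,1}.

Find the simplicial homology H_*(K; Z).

Order the vertices as 0 < 1 < 2 < 3 < 4 < 5 < 6 < 7. Listing each simplex with vertices in this order, K has dimension 2 with simplices:

  0-simplices (8): [0], [1], [2], [3], [4], [5], [6], [7]
  1-simplices (24): (24 of them)
  2-simplices (16): [0,1,5], [0,1,7], [0,2,6], [0,2,7], [0,4,5], [0,4,6], [1,2,3], [1,2,4], [1,3,5], [1,4,6], [1,6,7], [2,3,6], [2,4,7], [3,4,5], [3,4,7], [3,6,7]

giving chain groups C_0 ≅ Z^8, C_1 ≅ Z^24, C_2 ≅ Z^16.

Boundary ∂_1: C_1 → C_0 maps an edge to its endpoints' difference, ∂[p,q] = q − p. For instance
  ∂[1,2] = [2] − [1].
The resulting 8×24 matrix has rank 7, and its Smith normal form has invariant factors (1,1,1,1,1,1,1).

The boundary map ∂_2: C_2 → C_1 maps a triangle to the signed sum of its edges. For instance
  ∂[3,4,5] = [4,5] − [3,5] + [3,4],
  ∂[1,2,3] = [2,3] − [1,3] + [1,2].
The resulting 24×16 matrix has rank 15, and its Smith normal form has invariant factors (1,1,1,1,1,1,1,1,1,1,1,1,1,1,1).

From H_k ≅ ker(∂_k) / im(∂_{k+1}) we obtain:

  H_0: rank C_0 − rank ∂_1 = 8 − 7 = 1, and the invariant factors of ∂_1 are all 1, so H_0 ≅ Z.
  H_1: rank ker ∂_1 − rank ∂_2 = (24 − 7) − 15 = 2, and the invariant factors of ∂_2 are all 1, so H_1 ≅ Z^2.
  H_2: rank ker ∂_2 − rank ∂_3 = (16 − 15) − 0 = 1, and there is no ∂_3, so H_2 ≅ Z.

H_0 = Z,  H_1 = Z^2,  H_2 = Z.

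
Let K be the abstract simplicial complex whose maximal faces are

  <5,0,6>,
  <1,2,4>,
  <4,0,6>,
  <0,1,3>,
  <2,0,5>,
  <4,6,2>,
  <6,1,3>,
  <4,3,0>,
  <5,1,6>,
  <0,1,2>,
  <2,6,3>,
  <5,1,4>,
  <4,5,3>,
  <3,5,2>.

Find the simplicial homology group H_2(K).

H_2 = Z.

Fix the vertex order 0 < 1 < 2 < 3 < 4 < 5 < 6 and write every simplex with vertices in increasing order. Then dim K = 2 and the simplices of K are:

  0-simplices (7): [0], [1], [2], [3], [4], [5], [6]
  1-simplices (21): [0,1], [0,2], [0,3], [0,4], [0,5], [0,6], [1,2], [1,3], [1,4], [1,5], [1,6], [2,3], [2,4], [2,5], [2,6], [3,4], [3,5], [3,6], [4,5], [4,6], [5,6]
  2-simplices (14): [0,1,2], [0,1,3], [0,2,5], [0,3,4], [0,4,6], [0,5,6], [1,2,4], [1,3,6], [1,4,5], [1,5,6], [2,3,5], [2,3,6], [2,4,6], [3,4,5]

so the chain groups are C_0 ≅ Z^7, C_1 ≅ Z^21, C_2 ≅ Z^14.

The boundary map ∂_1: C_1 → C_0 is given by ∂[p,q] = [q] − [p]. For instance
  ∂[0,3] = [3] − [0].
This gives a 7×21 integer matrix of rank 6; reducing to Smith normal form yields diagonal entries (1,1,1,1,1,1).

∂_2: C_2 → C_1 sends each 2-simplex [p,q,r] to [q,r] − [p,r] + [p,q]. For instance
  ∂[0,2,5] = [2,5] − [0,5] + [0,2],
  ∂[0,4,6] = [4,6] − [0,6] + [0,4].
The 21×14 boundary matrix has rank 13 and Smith normal form diag(1,1,1,1,1,1,1,1,1,1,1,1,1).

Now H_k = ker ∂_k / im ∂_{k+1}, so:

  H_2: rank ker ∂_2 − rank ∂_3 = (14 − 13) − 0 = 1, and there is no ∂_3, so H_2 = Z.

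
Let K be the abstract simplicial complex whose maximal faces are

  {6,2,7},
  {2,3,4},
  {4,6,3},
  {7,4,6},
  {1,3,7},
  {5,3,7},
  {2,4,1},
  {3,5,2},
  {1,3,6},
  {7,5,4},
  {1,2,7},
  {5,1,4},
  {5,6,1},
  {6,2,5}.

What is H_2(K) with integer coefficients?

Take the total order 1 < 2 < 3 < 4 < 5 < 6 < 7 on the vertex set. Then K (dimension 2) consists of the simplices:

  0-simplices (7): [1], [2], [3], [4], [5], [6], [7]
  1-simplices (21): [1,2], [1,3], [1,4], [1,5], [1,6], [1,7], [2,3], [2,4], [2,5], [2,6], [2,7], [3,4], [3,5], [3,6], [3,7], [4,5], [4,6], [4,7], [5,6], [5,7], [6,7]
  2-simplices (14): [1,2,4], [1,2,7], [1,3,6], [1,3,7], [1,4,5], [1,5,6], [2,3,4], [2,3,5], [2,5,6], [2,6,7], [3,4,6], [3,5,7], [4,5,7], [4,6,7]

so the chain groups are C_0 ≅ Z^7, C_1 ≅ Z^21, C_2 ≅ Z^14.

Boundary ∂_1: C_1 → C_0 is given by ∂[p,q] = [q] − [p].
As a 7×21 matrix over Z this has rank 6, with invariant factors (1,1,1,1,1,1).

The boundary map ∂_2: C_2 → C_1 maps a triangle to the signed sum of its edges. For instance
  ∂[1,2,4] = [2,4] − [1,4] + [1,2],
  ∂[1,3,7] = [3,7] − [1,7] + [1,3].
This gives a 21×14 integer matrix of rank 13; reducing to Smith normal form yields diagonal entries (1,1,1,1,1,1,1,1,1,1,1,1,1).

From H_k ≅ ker(∂_k) / im(∂_{k+1}) we obtain:

  H_2: rank ker ∂_2 − rank ∂_3 = (14 − 13) − 0 = 1, and there is no ∂_3, so H_2 = Z.

H_2 = Z.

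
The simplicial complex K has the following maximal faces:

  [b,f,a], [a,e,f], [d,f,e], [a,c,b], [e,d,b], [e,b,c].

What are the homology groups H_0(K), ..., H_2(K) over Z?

Order the vertices as a < b < c < d < e < f. Listing each simplex with vertices in this order, K has dimension 2 with simplices:

  0-simplices (6): a, b, c, d, e, f
  1-simplices (12): ab, ac, ae, af, bc, bd, be, bf, ce, de, df, ef
  2-simplices (6): abc, abf, aef, bce, bde, def

giving chain groups C_0 ≅ Z^6, C_1 ≅ Z^12, C_2 ≅ Z^6.

∂_1: C_1 → C_0 maps an edge to its endpoints' difference, ∂[p,q] = q − p.
The resulting 6×12 matrix has rank 5, and its Smith normal form has invariant factors (1,1,1,1,1).

Boundary ∂_2: C_2 → C_1 acts by ∂[p,q,r] = [q,r] − [p,r] + [p,q]. For instance
  ∂bce = ce − be + bc,
  ∂def = ef − df + de.
The 12×6 boundary matrix has rank 6 and Smith normal form diag(1,1,1,1,1,1).

Reading off H_k = ker ∂_k / im ∂_{k+1}:

  H_0: rank C_0 − rank ∂_1 = 6 − 5 = 1, and the invariant factors of ∂_1 are all 1, so H_0 ≅ Z.
  H_1: rank ker ∂_1 − rank ∂_2 = (12 − 5) − 6 = 1, and the invariant factors of ∂_2 are all 1, so H_1 ≅ Z.
  H_2: rank ker ∂_2 − rank ∂_3 = (6 − 6) − 0 = 0, and there is no ∂_3, so H_2 ≅ 0.

(K is a triangulation of the cylinder S^1 x I.)

H_0 ≅ Z,  H_1 ≅ Z,  H_2 = 0.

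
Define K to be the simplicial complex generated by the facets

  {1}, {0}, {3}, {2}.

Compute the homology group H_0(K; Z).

Fix the vertex order 0 < 1 < 2 < 3 and write every simplex with vertices in increasing order. Then dim K = 0 and the simplices of K are:

  0-simplices (4): [0], [1], [2], [3]

so the chain groups are C_0 ≅ Z^4.

Reading off H_k = ker ∂_k / im ∂_{k+1}:

  H_0: rank C_0 − rank ∂_1 = 4 − 0 = 4, and there is no ∂_1, so H_0 = Z^4.

H_0 ≅ Z^4.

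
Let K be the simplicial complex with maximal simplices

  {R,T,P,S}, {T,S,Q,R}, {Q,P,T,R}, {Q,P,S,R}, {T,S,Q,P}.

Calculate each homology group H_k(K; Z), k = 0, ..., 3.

Order the vertices as P < Q < R < S < T. Listing each simplex with vertices in this order, K has dimension 3 with simplices:

  0-simplices (5): P, Q, R, S, T
  1-simplices (10): PQ, PR, PS, PT, QR, QS, QT, RS, RT, ST
  2-simplices (10): PQR, PQS, PQT, PRS, PRT, PST, QRS, QRT, QST, RST
  3-simplices (5): PQRS, PQRT, PQST, PRST, QRST

giving chain groups C_0 ≅ Z^5, C_1 ≅ Z^10, C_2 ≅ Z^10, C_3 ≅ Z^5.

∂_1: C_1 → C_0 is given by ∂[p,q] = [q] − [p].
This gives a 5×10 integer matrix of rank 4; reducing to Smith normal form yields diagonal entries (1,1,1,1).

∂_2: C_2 → C_1 acts by ∂[p,q,r] = [q,r] − [p,r] + [p,q]. For instance
  ∂QST = ST − QT + QS,
  ∂PQS = QS − PS + PQ.
As a 10×10 matrix over Z this has rank 6, with invariant factors (1,1,1,1,1,1).

The boundary map ∂_3: C_3 → C_2 sends each 3-simplex σ to the alternating sum Σ_i (−1)^i (σ with its i-th vertex removed). For instance
  ∂PRST = RST − PST + PRT − PRS,
  ∂QRST = RST − QST + QRT − QRS.
The 10×5 boundary matrix has rank 4 and Smith normal form diag(1,1,1,1).

Computing H_k = (kernel of ∂_k) / (image of ∂_{k+1}):

  H_0: rank C_0 − rank ∂_1 = 5 − 4 = 1, and the invariant factors of ∂_1 are all 1, so H_0 ≅ Z.
  H_1: rank ker ∂_1 − rank ∂_2 = (10 − 4) − 6 = 0, and the invariant factors of ∂_2 are all 1, so H_1 ≅ 0.
  H_2: rank ker ∂_2 − rank ∂_3 = (10 − 6) − 4 = 0, and the invariant factors of ∂_3 are all 1, so H_2 ≅ 0.
  H_3: rank ker ∂_3 − rank ∂_4 = (5 − 4) − 0 = 1, and there is no ∂_4, so H_3 ≅ Z.

As a check, the Euler characteristic is 5 − 10 + 10 − 5 = 0, which agrees with 1 − 0 + 0 − 1 = 0.

H_0 ≅ Z,  H_1 = 0,  H_2 = 0,  H_3 ≅ Z.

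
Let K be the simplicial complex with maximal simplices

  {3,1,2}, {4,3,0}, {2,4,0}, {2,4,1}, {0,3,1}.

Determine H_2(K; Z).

H_2 = 0.

Order the vertices as 0 < 1 < 2 < 3 < 4. Listing each simplex with vertices in this order, K has dimension 2 with simplices:

  0-simplices (5): [0], [1], [2], [3], [4]
  1-simplices (10): [0,1], [0,2], [0,3], [0,4], [1,2], [1,3], [1,4], [2,3], [2,4], [3,4]
  2-simplices (5): [0,1,3], [0,2,4], [0,3,4], [1,2,3], [1,2,4]

Hence C_0 ≅ Z^5, C_1 ≅ Z^10, C_2 ≅ Z^5.

Boundary ∂_1: C_1 → C_0 is given by ∂[p,q] = [q] − [p]. For instance
  ∂[2,4] = [4] − [2].
This gives a 5×10 integer matrix of rank 4; reducing to Smith normal form yields diagonal entries (1,1,1,1).

The boundary map ∂_2: C_2 → C_1 acts by ∂[p,q,r] = [q,r] − [p,r] + [p,q]. For instance
  ∂[1,2,3] = [2,3] − [1,3] + [1,2],
  ∂[1,2,4] = [2,4] − [1,4] + [1,2].
The 10×5 boundary matrix has rank 5 and Smith normal form diag(1,1,1,1,1).

Now H_k = ker ∂_k / im ∂_{k+1}, so:

  H_2: rank ker ∂_2 − rank ∂_3 = (5 − 5) − 0 = 0, and there is no ∂_3, so H_2 = 0.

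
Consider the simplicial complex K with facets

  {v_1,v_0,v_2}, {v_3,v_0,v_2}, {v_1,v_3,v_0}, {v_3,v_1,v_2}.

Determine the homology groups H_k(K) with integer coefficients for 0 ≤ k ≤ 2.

Order the vertices as v_0 < v_1 < v_2 < v_3. Listing each simplex with vertices in this order, K has dimension 2 with simplices:

  0-simplices (4): [v_0], [v_1], [v_2], [v_3]
  1-simplices (6): [v_0,v_1], [v_0,v_2], [v_0,v_3], [v_1,v_2], [v_1,v_3], [v_2,v_3]
  2-simplices (4): [v_0,v_1,v_2], [v_0,v_1,v_3], [v_0,v_2,v_3], [v_1,v_2,v_3]

Hence C_0 ≅ Z^4, C_1 ≅ Z^6, C_2 ≅ Z^4.

∂_1: C_1 → C_0 maps an edge to its endpoints' difference, ∂[p,q] = q − p.
The resulting 4×6 matrix has rank 3, and its Smith normal form has invariant factors (1,1,1).

∂_2: C_2 → C_1 acts by ∂[p,q,r] = [q,r] − [p,r] + [p,q]. For instance
  ∂[v_0,v_1,v_3] = [v_1,v_3] − [v_0,v_3] + [v_0,v_1],
  ∂[v_0,v_2,v_3] = [v_2,v_3] − [v_0,v_3] + [v_0,v_2].
The resulting 6×4 matrix has rank 3, and its Smith normal form has invariant factors (1,1,1).

Now H_k = ker ∂_k / im ∂_{k+1}, so:

  H_0: rank C_0 − rank ∂_1 = 4 − 3 = 1, and the invariant factors of ∂_1 are all 1, so H_0 ≅ Z.
  H_1: rank ker ∂_1 − rank ∂_2 = (6 − 3) − 3 = 0, and the invariant factors of ∂_2 are all 1, so H_1 ≅ 0.
  H_2: rank ker ∂_2 − rank ∂_3 = (4 − 3) − 0 = 1, and there is no ∂_3, so H_2 ≅ Z.

H_0 ≅ Z,  H_1 = 0,  H_2 ≅ Z.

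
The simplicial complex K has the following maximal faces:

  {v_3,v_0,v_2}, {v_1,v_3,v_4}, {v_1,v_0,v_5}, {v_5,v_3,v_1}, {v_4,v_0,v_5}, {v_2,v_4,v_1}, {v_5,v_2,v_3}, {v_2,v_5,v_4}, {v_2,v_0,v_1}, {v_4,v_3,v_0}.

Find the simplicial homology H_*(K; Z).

H_0 = Z,  H_1 = Z/2,  H_2 = 0.

K has 6 vertices, 15 edges, 10 triangles.
rank ∂_0 = 0, rank ∂_1 = 5 ⇒ b_0 = 6 − 0 − 5 = 1; all invariant factors of ∂_1 are 1 so no torsion. So H_0 ≅ Z.
rank ∂_1 = 5, rank ∂_2 = 10 ⇒ b_1 = 15 − 5 − 10 = 0; ∂_2 has invariant factor(s) [2] giving torsion. So H_1 ≅ Z/2.
rank ∂_2 = 10, rank ∂_3 = 0 ⇒ b_2 = 10 − 10 − 0 = 0. So H_2 ≅ 0.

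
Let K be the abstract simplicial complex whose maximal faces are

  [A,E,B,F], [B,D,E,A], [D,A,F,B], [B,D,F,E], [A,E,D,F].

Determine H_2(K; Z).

H_2 ≅ 0.

K has 5 vertices, 10 edges, 10 triangles, 5 3-simplices.
rank ∂_2 = 6, rank ∂_3 = 4 ⇒ b_2 = 10 − 6 − 4 = 0; all invariant factors of ∂_3 are 1 so no torsion. So H_2 ≅ 0.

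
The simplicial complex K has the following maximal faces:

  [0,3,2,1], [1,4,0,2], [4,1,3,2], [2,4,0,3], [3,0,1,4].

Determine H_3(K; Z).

Take the total order 0 < 1 < 2 < 3 < 4 on the vertex set. Then K (dimension 3) consists of the simplices:

  0-simplices (5): [0], [1], [2], [3], [4]
  1-simplices (10): [0,1], [0,2], [0,3], [0,4], [1,2], [1,3], [1,4], [2,3], [2,4], [3,4]
  2-simplices (10): [0,1,2], [0,1,3], [0,1,4], [0,2,3], [0,2,4], [0,3,4], [1,2,3], [1,2,4], [1,3,4], [2,3,4]
  3-simplices (5): [0,1,2,3], [0,1,2,4], [0,1,3,4], [0,2,3,4], [1,2,3,4]

so the chain groups are C_0 ≅ Z^5, C_1 ≅ Z^10, C_2 ≅ Z^10, C_3 ≅ Z^5.

Boundary ∂_1: C_1 → C_0 is given by ∂[p,q] = [q] − [p]. For instance
  ∂[2,4] = [4] − [2].
This gives a 5×10 integer matrix of rank 4; reducing to Smith normal form yields diagonal entries (1,1,1,1).

The boundary map ∂_2: C_2 → C_1 acts by ∂[p,q,r] = [q,r] − [p,r] + [p,q]. For instance
  ∂[0,2,4] = [2,4] − [0,4] + [0,2],
  ∂[0,3,4] = [3,4] − [0,4] + [0,3].
The 10×10 boundary matrix has rank 6 and Smith normal form diag(1,1,1,1,1,1).

Boundary ∂_3: C_3 → C_2 sends each 3-simplex σ to the alternating sum Σ_i (−1)^i (σ with its i-th vertex removed). For instance
  ∂[0,1,2,4] = [1,2,4] − [0,2,4] + [0,1,4] − [0,1,2],
  ∂[0,1,2,3] = [1,2,3] − [0,2,3] + [0,1,3] − [0,1,2].
As a 10×5 matrix over Z this has rank 4, with invariant factors (1,1,1,1).

From H_k ≅ ker(∂_k) / im(∂_{k+1}) we obtain:

  H_3: rank ker ∂_3 − rank ∂_4 = (5 − 4) − 0 = 1, and there is no ∂_4, so H_3 = Z.

H_3 = Z.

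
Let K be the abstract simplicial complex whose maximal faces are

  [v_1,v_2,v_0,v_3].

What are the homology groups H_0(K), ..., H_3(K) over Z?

Fix the vertex order v_0 < v_1 < v_2 < v_3 and write every simplex with vertices in increasing order. Then dim K = 3 and the simplices of K are:

  0-simplices (4): [v_0], [v_1], [v_2], [v_3]
  1-simplices (6): [v_0,v_1], [v_0,v_2], [v_0,v_3], [v_1,v_2], [v_1,v_3], [v_2,v_3]
  2-simplices (4): [v_0,v_1,v_2], [v_0,v_1,v_3], [v_0,v_2,v_3], [v_1,v_2,v_3]
  3-simplices (1): [v_0,v_1,v_2,v_3]

giving chain groups C_0 ≅ Z^4, C_1 ≅ Z^6, C_2 ≅ Z^4, C_3 ≅ Z^1.

The boundary map ∂_1: C_1 → C_0 sends each edge [p,q] (with p < q) to q − p.
The 4×6 boundary matrix has rank 3 and Smith normal form diag(1,1,1).

Boundary ∂_2: C_2 → C_1 acts by ∂[p,q,r] = [q,r] − [p,r] + [p,q]. For instance
  ∂[v_1,v_2,v_3] = [v_2,v_3] − [v_1,v_3] + [v_1,v_2],
  ∂[v_0,v_1,v_2] = [v_1,v_2] − [v_0,v_2] + [v_0,v_1].
The 6×4 boundary matrix has rank 3 and Smith normal form diag(1,1,1).

The boundary map ∂_3: C_3 → C_2 sends each 3-simplex σ to the alternating sum Σ_i (−1)^i (σ with its i-th vertex removed). For instance
  ∂[v_0,v_1,v_2,v_3] = [v_1,v_2,v_3] − [v_0,v_2,v_3] + [v_0,v_1,v_3] − [v_0,v_1,v_2].
As a 4×1 matrix over Z this has rank 1, with invariant factors (1).

Computing H_k = (kernel of ∂_k) / (image of ∂_{k+1}):

  H_0: rank C_0 − rank ∂_1 = 4 − 3 = 1, and the invariant factors of ∂_1 are all 1, so H_0 ≅ Z.
  H_1: rank ker ∂_1 − rank ∂_2 = (6 − 3) − 3 = 0, and the invariant factors of ∂_2 are all 1, so H_1 ≅ 0.
  H_2: rank ker ∂_2 − rank ∂_3 = (4 − 3) − 1 = 0, and the invariant factors of ∂_3 are all 1, so H_2 ≅ 0.
  H_3: rank ker ∂_3 − rank ∂_4 = (1 − 1) − 0 = 0, and there is no ∂_4, so H_3 ≅ 0.

H_0 = Z,  H_1 = 0,  H_2 = 0,  H_3 = 0.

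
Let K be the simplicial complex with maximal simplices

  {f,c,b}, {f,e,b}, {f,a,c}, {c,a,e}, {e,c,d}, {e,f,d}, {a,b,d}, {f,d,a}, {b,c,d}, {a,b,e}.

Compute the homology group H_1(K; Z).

H_1 ≅ Z/2Z.

Take the total order a < b < c < d < e < f on the vertex set. Then K (dimension 2) consists of the simplices:

  0-simplices (6): a, b, c, d, e, f
  1-simplices (15): ab, ac, ad, ae, af, bc, bd, be, bf, cd, ce, cf, de, df, ef
  2-simplices (10): abd, abe, ace, acf, adf, bcd, bcf, bef, cde, def

so the chain groups are C_0 ≅ Z^6, C_1 ≅ Z^15, C_2 ≅ Z^10.

Boundary ∂_1: C_1 → C_0 is given by ∂[p,q] = [q] − [p]. For instance
  ∂bf = f − b.
This gives a 6×15 integer matrix of rank 5; reducing to Smith normal form yields diagonal entries (1,1,1,1,1).

Boundary ∂_2: C_2 → C_1 acts by ∂[p,q,r] = [q,r] − [p,r] + [p,q]. For instance
  ∂ace = ce − ae + ac,
  ∂bcd = cd − bd + bc.
This gives a 15×10 integer matrix of rank 10; reducing to Smith normal form yields diagonal entries (1,1,1,1,1,1,1,1,1,2).

Computing H_k = (kernel of ∂_k) / (image of ∂_{k+1}):

  H_1: rank ker ∂_1 − rank ∂_2 = (15 − 5) − 10 = 0, and ∂_2 has invariant factor 2 > 1, so H_1 ≅ Z/2Z.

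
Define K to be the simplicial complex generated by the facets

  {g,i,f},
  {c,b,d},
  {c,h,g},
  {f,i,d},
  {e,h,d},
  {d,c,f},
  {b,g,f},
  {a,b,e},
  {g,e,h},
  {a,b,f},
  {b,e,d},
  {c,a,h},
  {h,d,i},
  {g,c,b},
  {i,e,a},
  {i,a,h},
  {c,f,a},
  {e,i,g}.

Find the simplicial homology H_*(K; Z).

H_0 = Z,  H_1 = Z ⊕ Z/2Z,  H_2 = 0.

Fix the vertex order a < b < c < d < e < f < g < h < i and write every simplex with vertices in increasing order. Then dim K = 2 and the simplices of K are:

  0-simplices (9): a, b, c, d, e, f, g, h, i
  1-simplices (27): ab, ac, ae, af, ah, ai, bc, bd, be, bf, bg, cd, cf, cg, ch, de, df, dh, di, eg, eh, ei, fg, fi, gh, gi, hi
  2-simplices (18): abe, abf, acf, ach, aei, ahi, bcd, bcg, bde, bfg, cdf, cgh, deh, dfi, dhi, egh, egi, fgi

so the chain groups are C_0 ≅ Z^9, C_1 ≅ Z^27, C_2 ≅ Z^18.

Boundary ∂_1: C_1 → C_0 maps an edge to its endpoints' difference, ∂[p,q] = q − p.
As a 9×27 matrix over Z this has rank 8, with invariant factors (1,1,1,1,1,1,1,1).

Boundary ∂_2: C_2 → C_1 acts by ∂[p,q,r] = [q,r] − [p,r] + [p,q]. For instance
  ∂bde = de − be + bd,
  ∂bcg = cg − bg + bc.
The 27×18 boundary matrix has rank 18 and Smith normal form diag(1,1,1,1,1,1,1,1,1,1,1,1,1,1,1,1,1,2).

Now H_k = ker ∂_k / im ∂_{k+1}, so:

  H_0: rank C_0 − rank ∂_1 = 9 − 8 = 1, and the invariant factors of ∂_1 are all 1, so H_0 = Z.
  H_1: rank ker ∂_1 − rank ∂_2 = (27 − 8) − 18 = 1, and ∂_2 has invariant factor 2 > 1, so H_1 = Z ⊕ Z/2Z.
  H_2: rank ker ∂_2 − rank ∂_3 = (18 − 18) − 0 = 0, and there is no ∂_3, so H_2 = 0.

(K is a triangulation of the Klein bottle.)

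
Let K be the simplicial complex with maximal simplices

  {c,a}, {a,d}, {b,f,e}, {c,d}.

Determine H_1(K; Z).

H_1 ≅ Z.

We work with the vertex ordering a < b < c < d < e < f. The simplices of K, each written with vertices in increasing order, are:

  0-simplices (6): a, b, c, d, e, f
  1-simplices (6): ac, ad, be, bf, cd, ef
  2-simplices (1): bef

Hence C_0 ≅ Z^6, C_1 ≅ Z^6, C_2 ≅ Z^1.

Boundary ∂_1: C_1 → C_0 sends each edge [p,q] (with p < q) to q − p. For instance
  ∂ad = d − a.
The 6×6 boundary matrix has rank 4 and Smith normal form diag(1,1,1,1).

The boundary map ∂_2: C_2 → C_1 maps a triangle to the signed sum of its edges. For instance
  ∂bef = ef − bf + be.
The 6×1 boundary matrix has rank 1 and Smith normal form diag(1).

Now H_k = ker ∂_k / im ∂_{k+1}, so:

  H_1: rank ker ∂_1 − rank ∂_2 = (6 − 4) − 1 = 1, and the invariant factors of ∂_2 are all 1, so H_1 = Z.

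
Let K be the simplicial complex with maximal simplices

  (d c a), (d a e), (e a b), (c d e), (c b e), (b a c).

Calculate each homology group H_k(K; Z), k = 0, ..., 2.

H_0 = Z,  H_1 = 0,  H_2 = Z.

Fix the vertex order a < b < c < d < e and write every simplex with vertices in increasing order. Then dim K = 2 and the simplices of K are:

  0-simplices (5): a, b, c, d, e
  1-simplices (9): ab, ac, ad, ae, bc, be, cd, ce, de
  2-simplices (6): abc, abe, acd, ade, bce, cde

so the chain groups are C_0 ≅ Z^5, C_1 ≅ Z^9, C_2 ≅ Z^6.

∂_1: C_1 → C_0 is given by ∂[p,q] = [q] − [p].
The 5×9 boundary matrix has rank 4 and Smith normal form diag(1,1,1,1).

Boundary ∂_2: C_2 → C_1 maps a triangle to the signed sum of its edges. For instance
  ∂bce = ce − be + bc,
  ∂ade = de − ae + ad.
As a 9×6 matrix over Z this has rank 5, with invariant factors (1,1,1,1,1).

Reading off H_k = ker ∂_k / im ∂_{k+1}:

  H_0: rank C_0 − rank ∂_1 = 5 − 4 = 1, and the invariant factors of ∂_1 are all 1, so H_0 ≅ Z.
  H_1: rank ker ∂_1 − rank ∂_2 = (9 − 4) − 5 = 0, and the invariant factors of ∂_2 are all 1, so H_1 ≅ 0.
  H_2: rank ker ∂_2 − rank ∂_3 = (6 − 5) − 0 = 1, and there is no ∂_3, so H_2 ≅ Z.

(K is a triangulation of the 2-sphere S^2.)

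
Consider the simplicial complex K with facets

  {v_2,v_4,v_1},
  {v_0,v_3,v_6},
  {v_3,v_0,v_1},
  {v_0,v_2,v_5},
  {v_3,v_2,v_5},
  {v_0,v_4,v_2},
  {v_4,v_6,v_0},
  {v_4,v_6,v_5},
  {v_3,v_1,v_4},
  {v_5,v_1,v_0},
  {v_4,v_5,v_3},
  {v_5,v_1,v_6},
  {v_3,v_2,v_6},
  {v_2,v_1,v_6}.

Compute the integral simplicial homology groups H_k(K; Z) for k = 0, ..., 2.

H_0 ≅ Z,  H_1 ≅ Z^2,  H_2 ≅ Z.

Order the vertices as v_0 < v_1 < v_2 < v_3 < v_4 < v_5 < v_6. Listing each simplex with vertices in this order, K has dimension 2 with simplices:

  0-simplices (7): [v_0], [v_1], [v_2], [v_3], [v_4], [v_5], [v_6]
  1-simplices (21): (21 of them)
  2-simplices (14): (14 of them)

so the chain groups are C_0 ≅ Z^7, C_1 ≅ Z^21, C_2 ≅ Z^14.

Boundary ∂_1: C_1 → C_0 sends each edge [p,q] (with p < q) to q − p. For instance
  ∂[v_0,v_2] = [v_2] − [v_0].
As a 7×21 matrix over Z this has rank 6, with invariant factors (1,1,1,1,1,1).

∂_2: C_2 → C_1 sends each 2-simplex [p,q,r] to [q,r] − [p,r] + [p,q]. For instance
  ∂[v_0,v_1,v_5] = [v_1,v_5] − [v_0,v_5] + [v_0,v_1],
  ∂[v_1,v_5,v_6] = [v_5,v_6] − [v_1,v_6] + [v_1,v_5].
As a 21×14 matrix over Z this has rank 13, with invariant factors (1,1,1,1,1,1,1,1,1,1,1,1,1).

Reading off H_k = ker ∂_k / im ∂_{k+1}:

  H_0: rank C_0 − rank ∂_1 = 7 − 6 = 1, and the invariant factors of ∂_1 are all 1, so H_0 ≅ Z.
  H_1: rank ker ∂_1 − rank ∂_2 = (21 − 6) − 13 = 2, and the invariant factors of ∂_2 are all 1, so H_1 ≅ Z^2.
  H_2: rank ker ∂_2 − rank ∂_3 = (14 − 13) − 0 = 1, and there is no ∂_3, so H_2 ≅ Z.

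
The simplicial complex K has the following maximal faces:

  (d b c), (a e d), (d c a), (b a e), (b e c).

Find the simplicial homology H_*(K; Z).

H_0 = Z,  H_1 = Z,  H_2 = 0.

Fix the vertex order a < b < c < d < e and write every simplex with vertices in increasing order. Then dim K = 2 and the simplices of K are:

  0-simplices (5): a, b, c, d, e
  1-simplices (10): ab, ac, ad, ae, bc, bd, be, cd, ce, de
  2-simplices (5): abe, acd, ade, bcd, bce

Hence C_0 ≅ Z^5, C_1 ≅ Z^10, C_2 ≅ Z^5.

The boundary map ∂_1: C_1 → C_0 sends each edge [p,q] (with p < q) to q − p.
The resulting 5×10 matrix has rank 4, and its Smith normal form has invariant factors (1,1,1,1).

Boundary ∂_2: C_2 → C_1 maps a triangle to the signed sum of its edges. For instance
  ∂acd = cd − ad + ac,
  ∂bce = ce − be + bc.
As a 10×5 matrix over Z this has rank 5, with invariant factors (1,1,1,1,1).

From H_k ≅ ker(∂_k) / im(∂_{k+1}) we obtain:

  H_0: rank C_0 − rank ∂_1 = 5 − 4 = 1, and the invariant factors of ∂_1 are all 1, so H_0 = Z.
  H_1: rank ker ∂_1 − rank ∂_2 = (10 − 4) − 5 = 1, and the invariant factors of ∂_2 are all 1, so H_1 = Z.
  H_2: rank ker ∂_2 − rank ∂_3 = (5 − 5) − 0 = 0, and there is no ∂_3, so H_2 = 0.

As a check, the Euler characteristic is 5 − 10 + 5 = 0, which agrees with 1 − 1 + 0 = 0.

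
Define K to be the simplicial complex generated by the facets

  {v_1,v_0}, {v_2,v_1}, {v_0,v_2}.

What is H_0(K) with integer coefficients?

H_0 ≅ Z.

K has 3 vertices, 3 edges.
rank ∂_0 = 0, rank ∂_1 = 2 ⇒ b_0 = 3 − 0 − 2 = 1; all invariant factors of ∂_1 are 1 so no torsion. So H_0 = Z.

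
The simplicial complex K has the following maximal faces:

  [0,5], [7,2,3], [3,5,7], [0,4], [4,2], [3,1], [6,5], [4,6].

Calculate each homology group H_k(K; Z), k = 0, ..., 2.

K has 8 vertices, 11 edges, 2 triangles.
rank ∂_0 = 0, rank ∂_1 = 7 ⇒ b_0 = 8 − 0 − 7 = 1; all invariant factors of ∂_1 are 1 so no torsion. So H_0 ≅ Z.
rank ∂_1 = 7, rank ∂_2 = 2 ⇒ b_1 = 11 − 7 − 2 = 2; all invariant factors of ∂_2 are 1 so no torsion. So H_1 ≅ Z^2.
rank ∂_2 = 2, rank ∂_3 = 0 ⇒ b_2 = 2 − 2 − 0 = 0. So H_2 ≅ 0.

H_0 ≅ Z,  H_1 ≅ Z^2,  H_2 = 0.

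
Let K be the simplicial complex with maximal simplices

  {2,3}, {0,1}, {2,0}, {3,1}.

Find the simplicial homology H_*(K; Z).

Take the total order 0 < 1 < 2 < 3 on the vertex set. Then K (dimension 1) consists of the simplices:

  0-simplices (4): [0], [1], [2], [3]
  1-simplices (4): [0,1], [0,2], [1,3], [2,3]

giving chain groups C_0 ≅ Z^4, C_1 ≅ Z^4.

∂_1: C_1 → C_0 maps an edge to its endpoints' difference, ∂[p,q] = q − p.
The 4×4 boundary matrix has rank 3 and Smith normal form diag(1,1,1).

Computing H_k = (kernel of ∂_k) / (image of ∂_{k+1}):

  H_0: rank C_0 − rank ∂_1 = 4 − 3 = 1, and the invariant factors of ∂_1 are all 1, so H_0 = Z.
  H_1: rank ker ∂_1 − rank ∂_2 = (4 − 3) − 0 = 1, and there is no ∂_2, so H_1 = Z.

(K is a triangulation of the circle S^1.)

H_0 = Z,  H_1 = Z.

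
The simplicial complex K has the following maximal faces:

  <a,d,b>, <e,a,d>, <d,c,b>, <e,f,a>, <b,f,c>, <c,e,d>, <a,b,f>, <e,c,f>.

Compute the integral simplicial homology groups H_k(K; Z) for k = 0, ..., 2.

H_0 ≅ Z,  H_1 = 0,  H_2 ≅ Z.

Fix the vertex order a < b < c < d < e < f and write every simplex with vertices in increasing order. Then dim K = 2 and the simplices of K are:

  0-simplices (6): a, b, c, d, e, f
  1-simplices (12): ab, ad, ae, af, bc, bd, bf, cd, ce, cf, de, ef
  2-simplices (8): abd, abf, ade, aef, bcd, bcf, cde, cef

Hence C_0 ≅ Z^6, C_1 ≅ Z^12, C_2 ≅ Z^8.

The boundary map ∂_1: C_1 → C_0 maps an edge to its endpoints' difference, ∂[p,q] = q − p.
This gives a 6×12 integer matrix of rank 5; reducing to Smith normal form yields diagonal entries (1,1,1,1,1).

Boundary ∂_2: C_2 → C_1 maps a triangle to the signed sum of its edges. For instance
  ∂ade = de − ae + ad,
  ∂bcf = cf − bf + bc.
The resulting 12×8 matrix has rank 7, and its Smith normal form has invariant factors (1,1,1,1,1,1,1).

Now H_k = ker ∂_k / im ∂_{k+1}, so:

  H_0: rank C_0 − rank ∂_1 = 6 − 5 = 1, and the invariant factors of ∂_1 are all 1, so H_0 ≅ Z.
  H_1: rank ker ∂_1 − rank ∂_2 = (12 − 5) − 7 = 0, and the invariant factors of ∂_2 are all 1, so H_1 ≅ 0.
  H_2: rank ker ∂_2 − rank ∂_3 = (8 − 7) − 0 = 1, and there is no ∂_3, so H_2 ≅ Z.

As a check, the Euler characteristic is 6 − 12 + 8 = 2, which agrees with 1 − 0 + 1 = 2.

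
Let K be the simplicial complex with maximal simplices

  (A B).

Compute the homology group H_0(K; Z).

H_0 ≅ Z.

Order the vertices as A < B. Listing each simplex with vertices in this order, K has dimension 1 with simplices:

  0-simplices (2): A, B
  1-simplices (1): AB

so the chain groups are C_0 ≅ Z^2, C_1 ≅ Z^1.

∂_1: C_1 → C_0 sends each edge [p,q] (with p < q) to q − p.
As a 2×1 matrix over Z this has rank 1, with invariant factors (1).

From H_k ≅ ker(∂_k) / im(∂_{k+1}) we obtain:

  H_0: rank C_0 − rank ∂_1 = 2 − 1 = 1, and the invariant factors of ∂_1 are all 1, so H_0 ≅ Z.

(K is a triangulation of the 1-simplex.)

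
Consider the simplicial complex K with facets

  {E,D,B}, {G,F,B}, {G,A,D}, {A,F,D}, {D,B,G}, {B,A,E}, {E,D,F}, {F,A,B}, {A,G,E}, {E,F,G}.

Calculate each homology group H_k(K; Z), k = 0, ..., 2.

Take the total order A < B < D < E < F < G on the vertex set. Then K (dimension 2) consists of the simplices:

  0-simplices (6): A, B, D, E, F, G
  1-simplices (15): AB, AD, AE, AF, AG, BD, BE, BF, BG, DE, DF, DG, EF, EG, FG
  2-simplices (10): ABE, ABF, ADF, ADG, AEG, BDE, BDG, BFG, DEF, EFG

giving chain groups C_0 ≅ Z^6, C_1 ≅ Z^15, C_2 ≅ Z^10.

∂_1: C_1 → C_0 is given by ∂[p,q] = [q] − [p].
This gives a 6×15 integer matrix of rank 5; reducing to Smith normal form yields diagonal entries (1,1,1,1,1).

The boundary map ∂_2: C_2 → C_1 maps a triangle to the signed sum of its edges. For instance
  ∂EFG = FG − EG + EF,
  ∂DEF = EF − DF + DE.
The resulting 15×10 matrix has rank 10, and its Smith normal form has invariant factors (1,1,1,1,1,1,1,1,1,2).

Computing H_k = (kernel of ∂_k) / (image of ∂_{k+1}):

  H_0: rank C_0 − rank ∂_1 = 6 − 5 = 1, and the invariant factors of ∂_1 are all 1, so H_0 = Z.
  H_1: rank ker ∂_1 − rank ∂_2 = (15 − 5) − 10 = 0, and ∂_2 has invariant factor 2 > 1, so H_1 = Z/2Z.
  H_2: rank ker ∂_2 − rank ∂_3 = (10 − 10) − 0 = 0, and there is no ∂_3, so H_2 = 0.

As a check, the Euler characteristic is 6 − 15 + 10 = 1, which agrees with 1 − 0 + 0 = 1.

H_0 = Z,  H_1 = Z/2Z,  H_2 = 0.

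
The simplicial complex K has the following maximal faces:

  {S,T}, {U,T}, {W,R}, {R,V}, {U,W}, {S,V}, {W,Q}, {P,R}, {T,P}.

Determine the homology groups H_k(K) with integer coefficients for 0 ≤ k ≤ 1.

H_0 = Z,  H_1 = Z^2.

K has 8 vertices, 9 edges.
rank ∂_0 = 0, rank ∂_1 = 7 ⇒ b_0 = 8 − 0 − 7 = 1; all invariant factors of ∂_1 are 1 so no torsion. So H_0 ≅ Z.
rank ∂_1 = 7, rank ∂_2 = 0 ⇒ b_1 = 9 − 7 − 0 = 2. So H_1 ≅ Z^2.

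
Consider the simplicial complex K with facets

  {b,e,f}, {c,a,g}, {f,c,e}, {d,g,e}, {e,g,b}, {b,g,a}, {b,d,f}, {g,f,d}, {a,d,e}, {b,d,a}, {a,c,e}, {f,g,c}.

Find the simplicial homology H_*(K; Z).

H_0 ≅ Z,  H_1 ≅ Z/2Z,  H_2 = 0.

Take the total order a < b < c < d < e < f < g on the vertex set. Then K (dimension 2) consists of the simplices:

  0-simplices (7): a, b, c, d, e, f, g
  1-simplices (18): ab, ac, ad, ae, ag, bd, be, bf, bg, ce, cf, cg, de, df, dg, ef, eg, fg
  2-simplices (12): abd, abg, ace, acg, ade, bdf, bef, beg, cef, cfg, deg, dfg

giving chain groups C_0 ≅ Z^7, C_1 ≅ Z^18, C_2 ≅ Z^12.

∂_1: C_1 → C_0 is given by ∂[p,q] = [q] − [p]. For instance
  ∂ad = d − a.
This gives a 7×18 integer matrix of rank 6; reducing to Smith normal form yields diagonal entries (1,1,1,1,1,1).

The boundary map ∂_2: C_2 → C_1 acts by ∂[p,q,r] = [q,r] − [p,r] + [p,q]. For instance
  ∂dfg = fg − dg + df,
  ∂acg = cg − ag + ac.
This gives a 18×12 integer matrix of rank 12; reducing to Smith normal form yields diagonal entries (1,1,1,1,1,1,1,1,1,1,1,2).

From H_k ≅ ker(∂_k) / im(∂_{k+1}) we obtain:

  H_0: rank C_0 − rank ∂_1 = 7 − 6 = 1, and the invariant factors of ∂_1 are all 1, so H_0 = Z.
  H_1: rank ker ∂_1 − rank ∂_2 = (18 − 6) − 12 = 0, and ∂_2 has invariant factor 2 > 1, so H_1 = Z/2Z.
  H_2: rank ker ∂_2 − rank ∂_3 = (12 − 12) − 0 = 0, and there is no ∂_3, so H_2 = 0.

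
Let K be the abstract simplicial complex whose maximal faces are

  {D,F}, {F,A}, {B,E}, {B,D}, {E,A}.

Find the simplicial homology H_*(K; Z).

H_0 ≅ Z,  H_1 ≅ Z.

Order the vertices as A < B < D < E < F. Listing each simplex with vertices in this order, K has dimension 1 with simplices:

  0-simplices (5): A, B, D, E, F
  1-simplices (5): AE, AF, BD, BE, DF

so the chain groups are C_0 ≅ Z^5, C_1 ≅ Z^5.

The boundary map ∂_1: C_1 → C_0 is given by ∂[p,q] = [q] − [p]. For instance
  ∂AF = F − A.
As a 5×5 matrix over Z this has rank 4, with invariant factors (1,1,1,1).

Reading off H_k = ker ∂_k / im ∂_{k+1}:

  H_0: rank C_0 − rank ∂_1 = 5 − 4 = 1, and the invariant factors of ∂_1 are all 1, so H_0 ≅ Z.
  H_1: rank ker ∂_1 − rank ∂_2 = (5 − 4) − 0 = 1, and there is no ∂_2, so H_1 ≅ Z.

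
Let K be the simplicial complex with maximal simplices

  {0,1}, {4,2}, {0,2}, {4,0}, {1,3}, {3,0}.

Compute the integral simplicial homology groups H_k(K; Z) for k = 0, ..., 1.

H_0 ≅ Z,  H_1 ≅ Z^2.

Fix the vertex order 0 < 1 < 2 < 3 < 4 and write every simplex with vertices in increasing order. Then dim K = 1 and the simplices of K are:

  0-simplices (5): [0], [1], [2], [3], [4]
  1-simplices (6): [0,1], [0,2], [0,3], [0,4], [1,3], [2,4]

Hence C_0 ≅ Z^5, C_1 ≅ Z^6.

The boundary map ∂_1: C_1 → C_0 maps an edge to its endpoints' difference, ∂[p,q] = q − p. For instance
  ∂[0,2] = [2] − [0].
The 5×6 boundary matrix has rank 4 and Smith normal form diag(1,1,1,1).

Reading off H_k = ker ∂_k / im ∂_{k+1}:

  H_0: rank C_0 − rank ∂_1 = 5 − 4 = 1, and the invariant factors of ∂_1 are all 1, so H_0 = Z.
  H_1: rank ker ∂_1 − rank ∂_2 = (6 − 4) − 0 = 2, and there is no ∂_2, so H_1 = Z^2.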